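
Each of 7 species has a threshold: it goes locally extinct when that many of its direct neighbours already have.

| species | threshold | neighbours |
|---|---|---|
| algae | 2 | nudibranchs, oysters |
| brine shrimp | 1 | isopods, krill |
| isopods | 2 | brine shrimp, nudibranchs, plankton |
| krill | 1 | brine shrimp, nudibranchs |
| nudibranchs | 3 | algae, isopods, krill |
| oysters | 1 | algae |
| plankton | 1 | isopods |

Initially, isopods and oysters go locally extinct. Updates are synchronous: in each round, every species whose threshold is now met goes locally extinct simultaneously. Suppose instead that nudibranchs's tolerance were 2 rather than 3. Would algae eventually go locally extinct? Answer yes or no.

yes

With nudibranchs's tolerance at 2:
Round 1 — isopods, oysters go locally extinct (initial).
Round 2 — checking thresholds:
  algae: 1 of 2 neighbours < 2, holds.
  brine shrimp: 1 of 2 neighbours ≥ 1, goes locally extinct.
  nudibranchs: 1 of 3 neighbours < 2, holds.
  plankton: 1 of 1 neighbours ≥ 1, goes locally extinct.
Round 3 — checking thresholds:
  algae: 1 of 2 neighbours < 2, holds.
  krill: 1 of 2 neighbours ≥ 1, goes locally extinct.
  nudibranchs: 1 of 3 neighbours < 2, holds.
Round 4 — checking thresholds:
  algae: 1 of 2 neighbours < 2, holds.
  nudibranchs: 2 of 3 neighbours ≥ 2, goes locally extinct.
Round 5 — checking thresholds:
  algae: 2 of 2 neighbours ≥ 2, goes locally extinct.
Round 6 — no new extinctions; cascade stops.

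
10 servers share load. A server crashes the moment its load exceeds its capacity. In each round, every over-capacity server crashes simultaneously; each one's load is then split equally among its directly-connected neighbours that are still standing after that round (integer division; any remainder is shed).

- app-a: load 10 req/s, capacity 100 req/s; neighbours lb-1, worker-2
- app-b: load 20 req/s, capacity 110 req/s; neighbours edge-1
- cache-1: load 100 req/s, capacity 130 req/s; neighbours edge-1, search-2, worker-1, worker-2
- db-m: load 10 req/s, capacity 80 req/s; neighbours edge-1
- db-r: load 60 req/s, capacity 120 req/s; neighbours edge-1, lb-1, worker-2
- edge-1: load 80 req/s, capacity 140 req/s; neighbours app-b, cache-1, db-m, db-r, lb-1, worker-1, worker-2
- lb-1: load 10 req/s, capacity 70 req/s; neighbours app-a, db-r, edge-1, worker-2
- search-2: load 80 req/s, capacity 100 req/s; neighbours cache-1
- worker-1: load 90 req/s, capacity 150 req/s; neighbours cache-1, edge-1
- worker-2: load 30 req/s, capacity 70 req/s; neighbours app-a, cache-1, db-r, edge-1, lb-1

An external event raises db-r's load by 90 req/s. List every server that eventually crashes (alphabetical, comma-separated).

app-a, cache-1, db-r, edge-1, lb-1, search-2, worker-1, worker-2

Round 1 — db-r at 150 > 120. db-r crashes.
  db-r sheds 150 req/s to edge-1, lb-1, worker-2: 50 each.
    edge-1: 80+50 = 130 ≤ 140
    lb-1: 10+50 = 60 ≤ 70
    worker-2: 30+50 = 80 > 70
Round 2 — worker-2 crashes.
  worker-2 sheds 80 req/s to app-a, cache-1, edge-1, lb-1: 20 each.
    app-a: 10+20 = 30 ≤ 100
    cache-1: 100+20 = 120 ≤ 130
    edge-1: 130+20 = 150 > 140
    lb-1: 60+20 = 80 > 70
Round 3 — edge-1, lb-1 crash.
  edge-1 sheds 150 req/s to app-b, cache-1, db-m, worker-1: 37 each (2 lost).
    app-b: 20+37 = 57 ≤ 110
    cache-1: 120+37 = 157 > 130
    db-m: 10+37 = 47 ≤ 80
    worker-1: 90+37 = 127 ≤ 150
  lb-1 sheds 80 req/s to app-a: 80 each.
    app-a: 30+80 = 110 > 100
Round 4 — app-a, cache-1 crash.
  app-a sheds 110 req/s: no online neighbours, lost.
  cache-1 sheds 157 req/s to search-2, worker-1: 78 each (1 lost).
    search-2: 80+78 = 158 > 100
    worker-1: 127+78 = 205 > 150
Round 5 — search-2, worker-1 crash.
  search-2 sheds 158 req/s: no online neighbours, lost.
  worker-1 sheds 205 req/s: no online neighbours, lost.
No further crashes.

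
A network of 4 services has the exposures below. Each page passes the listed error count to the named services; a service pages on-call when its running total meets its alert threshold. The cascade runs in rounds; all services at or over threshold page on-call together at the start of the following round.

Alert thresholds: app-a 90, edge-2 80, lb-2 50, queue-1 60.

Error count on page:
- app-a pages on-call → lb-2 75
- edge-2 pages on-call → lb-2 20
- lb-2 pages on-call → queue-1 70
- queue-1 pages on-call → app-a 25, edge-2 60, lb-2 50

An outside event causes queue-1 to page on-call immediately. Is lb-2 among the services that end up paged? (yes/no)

yes

Round 1 — queue-1 pages on-call (initial).
  app-a: +25 → 25 < 90
  edge-2: +60 → 60 < 80
  lb-2: +50 → 50 ≥ 50
Round 2 — lb-2 pages on-call.
No further pages.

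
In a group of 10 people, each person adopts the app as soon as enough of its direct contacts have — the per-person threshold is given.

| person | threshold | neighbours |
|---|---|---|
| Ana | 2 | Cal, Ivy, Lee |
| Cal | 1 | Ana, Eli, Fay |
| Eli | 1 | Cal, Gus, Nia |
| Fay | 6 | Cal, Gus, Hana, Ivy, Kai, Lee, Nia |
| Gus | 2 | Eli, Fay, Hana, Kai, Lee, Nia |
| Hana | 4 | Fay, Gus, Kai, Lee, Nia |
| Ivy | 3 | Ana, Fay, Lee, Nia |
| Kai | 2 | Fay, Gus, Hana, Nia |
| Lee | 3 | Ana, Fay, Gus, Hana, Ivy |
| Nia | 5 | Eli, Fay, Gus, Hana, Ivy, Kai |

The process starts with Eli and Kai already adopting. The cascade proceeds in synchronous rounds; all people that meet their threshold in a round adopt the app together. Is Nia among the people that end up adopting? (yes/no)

no

Round 1 — Eli, Kai adopt the app (initial).
Round 2 — checking thresholds:
  Cal: 1 of 3 neighbours ≥ 1, adopts the app.
  Fay: 1 of 7 neighbours < 6, holds.
  Gus: 2 of 6 neighbours ≥ 2, adopts the app.
  Hana: 1 of 5 neighbours < 4, holds.
  Nia: 2 of 6 neighbours < 5, holds.
Round 3 — no new adoptions; cascade stops.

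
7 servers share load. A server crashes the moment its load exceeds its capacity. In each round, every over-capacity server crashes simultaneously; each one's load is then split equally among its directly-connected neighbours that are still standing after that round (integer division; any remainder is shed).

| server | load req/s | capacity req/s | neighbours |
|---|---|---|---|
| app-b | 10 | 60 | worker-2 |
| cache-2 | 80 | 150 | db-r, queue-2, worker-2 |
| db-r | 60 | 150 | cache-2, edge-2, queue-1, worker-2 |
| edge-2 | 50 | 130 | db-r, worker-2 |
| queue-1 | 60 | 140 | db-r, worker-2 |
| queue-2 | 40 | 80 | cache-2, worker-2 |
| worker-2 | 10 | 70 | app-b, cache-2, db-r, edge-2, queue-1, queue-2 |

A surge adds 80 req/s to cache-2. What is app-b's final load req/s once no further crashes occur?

49

Round 1 — cache-2 at 160 > 150. cache-2 crashes.
  cache-2 sheds 160 req/s to db-r, queue-2, worker-2: 53 each (1 lost).
    db-r: 60+53 = 113 ≤ 150
    queue-2: 40+53 = 93 > 80
    worker-2: 10+53 = 63 ≤ 70
Round 2 — queue-2 crashes.
  queue-2 sheds 93 req/s to worker-2: 93 each.
    worker-2: 63+93 = 156 > 70
Round 3 — worker-2 crashes.
  worker-2 sheds 156 req/s to app-b, db-r, edge-2, queue-1: 39 each.
    app-b: 10+39 = 49 ≤ 60
    db-r: 113+39 = 152 > 150
    edge-2: 50+39 = 89 ≤ 130
    queue-1: 60+39 = 99 ≤ 140
Round 4 — db-r crashes.
  db-r sheds 152 req/s to edge-2, queue-1: 76 each.
    edge-2: 89+76 = 165 > 130
    queue-1: 99+76 = 175 > 140
Round 5 — edge-2, queue-1 crash.
  edge-2 sheds 165 req/s: no online neighbours, lost.
  queue-1 sheds 175 req/s: no online neighbours, lost.
No further crashes.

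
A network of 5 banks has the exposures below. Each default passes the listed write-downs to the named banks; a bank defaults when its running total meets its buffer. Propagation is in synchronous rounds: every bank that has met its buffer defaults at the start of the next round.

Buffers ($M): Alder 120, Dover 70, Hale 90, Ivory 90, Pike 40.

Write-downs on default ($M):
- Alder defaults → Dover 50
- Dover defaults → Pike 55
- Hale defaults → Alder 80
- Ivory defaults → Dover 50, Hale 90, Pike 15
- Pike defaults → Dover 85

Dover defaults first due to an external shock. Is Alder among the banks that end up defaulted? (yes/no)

no

Round 1 — Dover defaults (initial).
  Pike: +55 → 55 ≥ 40
Round 2 — Pike defaults.
No further defaults.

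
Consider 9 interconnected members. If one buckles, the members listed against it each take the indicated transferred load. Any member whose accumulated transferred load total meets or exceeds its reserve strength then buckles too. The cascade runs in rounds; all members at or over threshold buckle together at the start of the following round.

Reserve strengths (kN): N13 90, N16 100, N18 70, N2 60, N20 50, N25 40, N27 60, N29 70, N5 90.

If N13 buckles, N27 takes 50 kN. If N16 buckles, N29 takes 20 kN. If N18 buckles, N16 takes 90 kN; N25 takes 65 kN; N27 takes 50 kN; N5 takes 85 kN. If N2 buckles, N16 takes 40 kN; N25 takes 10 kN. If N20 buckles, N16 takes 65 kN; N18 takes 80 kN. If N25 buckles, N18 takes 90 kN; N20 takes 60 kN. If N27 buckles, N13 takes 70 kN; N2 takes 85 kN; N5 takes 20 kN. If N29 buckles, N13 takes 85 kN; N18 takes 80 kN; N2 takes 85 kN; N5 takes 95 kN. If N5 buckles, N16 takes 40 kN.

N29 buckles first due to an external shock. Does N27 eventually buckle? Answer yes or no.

Round 1 — N29 buckles (initial).
  N13: +85 → 85 < 90
  N18: +80 → 80 ≥ 70
  N2: +85 → 85 ≥ 60
  N5: +95 → 95 ≥ 90
Round 2 — N18, N2, N5 buckle.
  N16: +90+40+40 → 170 ≥ 100
  N25: +65+10 → 75 ≥ 40
  N27: +50 → 50 < 60
Round 3 — N16, N25 buckle.
  N20: +60 → 60 ≥ 50
Round 4 — N20 buckles.
No further bucklings.

no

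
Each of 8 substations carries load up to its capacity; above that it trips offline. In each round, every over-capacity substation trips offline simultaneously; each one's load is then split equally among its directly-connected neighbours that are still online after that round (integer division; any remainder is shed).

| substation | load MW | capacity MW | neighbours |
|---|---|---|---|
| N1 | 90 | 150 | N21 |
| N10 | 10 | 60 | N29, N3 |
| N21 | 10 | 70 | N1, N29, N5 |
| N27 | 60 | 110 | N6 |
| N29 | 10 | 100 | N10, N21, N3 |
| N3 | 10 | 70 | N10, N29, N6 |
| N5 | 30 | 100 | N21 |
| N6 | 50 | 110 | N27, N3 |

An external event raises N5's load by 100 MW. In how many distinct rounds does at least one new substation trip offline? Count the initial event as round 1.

3

Round 1 — N5 at 130 > 100. N5 trips offline.
  N5 sheds 130 MW to N21: 130 each.
    N21: 10+130 = 140 > 70
Round 2 — N21 trips offline.
  N21 sheds 140 MW to N1, N29: 70 each.
    N1: 90+70 = 160 > 150
    N29: 10+70 = 80 ≤ 100
Round 3 — N1 trips offline.
  N1 sheds 160 MW: no online neighbours, lost.
No further trips.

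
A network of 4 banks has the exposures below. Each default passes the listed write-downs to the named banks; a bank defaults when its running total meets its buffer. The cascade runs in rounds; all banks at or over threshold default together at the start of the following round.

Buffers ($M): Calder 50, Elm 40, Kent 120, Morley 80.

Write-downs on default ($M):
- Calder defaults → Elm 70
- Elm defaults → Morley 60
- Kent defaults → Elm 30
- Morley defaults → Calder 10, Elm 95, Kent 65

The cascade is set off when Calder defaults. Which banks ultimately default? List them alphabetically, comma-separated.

Calder, Elm

Round 1 — Calder defaults (initial).
  Elm: +70 → 70 ≥ 40
Round 2 — Elm defaults.
  Morley: +60 → 60 < 80
No further defaults.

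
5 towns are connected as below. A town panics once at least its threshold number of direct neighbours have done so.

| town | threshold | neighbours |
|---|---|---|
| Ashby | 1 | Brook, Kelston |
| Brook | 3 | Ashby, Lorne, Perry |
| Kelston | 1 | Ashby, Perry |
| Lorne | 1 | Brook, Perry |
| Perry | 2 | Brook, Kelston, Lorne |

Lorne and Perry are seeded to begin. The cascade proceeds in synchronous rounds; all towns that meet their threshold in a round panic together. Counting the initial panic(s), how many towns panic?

5

Round 1 — Lorne, Perry panic (initial).
Round 2 — checking thresholds:
  Brook: 2 of 3 neighbours < 3, holds.
  Kelston: 1 of 2 neighbours ≥ 1, panics.
Round 3 — checking thresholds:
  Ashby: 1 of 2 neighbours ≥ 1, panics.
  Brook: 2 of 3 neighbours < 3, holds.
Round 4 — checking thresholds:
  Brook: 3 of 3 neighbours ≥ 3, panics.
Round 5 — no new panics; cascade stops.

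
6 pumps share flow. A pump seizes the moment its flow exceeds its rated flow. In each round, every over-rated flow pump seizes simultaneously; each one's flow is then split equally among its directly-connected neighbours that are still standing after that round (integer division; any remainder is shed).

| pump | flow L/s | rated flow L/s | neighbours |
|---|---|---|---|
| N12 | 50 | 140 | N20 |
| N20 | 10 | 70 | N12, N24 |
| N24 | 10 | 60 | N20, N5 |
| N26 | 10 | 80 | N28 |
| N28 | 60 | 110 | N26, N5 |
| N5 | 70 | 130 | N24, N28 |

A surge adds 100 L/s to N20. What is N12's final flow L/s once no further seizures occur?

Round 1 — N20 at 110 > 70. N20 seizes.
  N20 sheds 110 L/s to N12, N24: 55 each.
    N12: 50+55 = 105 ≤ 140
    N24: 10+55 = 65 > 60
Round 2 — N24 seizes.
  N24 sheds 65 L/s to N5: 65 each.
    N5: 70+65 = 135 > 130
Round 3 — N5 seizes.
  N5 sheds 135 L/s to N28: 135 each.
    N28: 60+135 = 195 > 110
Round 4 — N28 seizes.
  N28 sheds 195 L/s to N26: 195 each.
    N26: 10+195 = 205 > 80
Round 5 — N26 seizes.
  N26 sheds 205 L/s: no online neighbours, lost.
No further seizures.

105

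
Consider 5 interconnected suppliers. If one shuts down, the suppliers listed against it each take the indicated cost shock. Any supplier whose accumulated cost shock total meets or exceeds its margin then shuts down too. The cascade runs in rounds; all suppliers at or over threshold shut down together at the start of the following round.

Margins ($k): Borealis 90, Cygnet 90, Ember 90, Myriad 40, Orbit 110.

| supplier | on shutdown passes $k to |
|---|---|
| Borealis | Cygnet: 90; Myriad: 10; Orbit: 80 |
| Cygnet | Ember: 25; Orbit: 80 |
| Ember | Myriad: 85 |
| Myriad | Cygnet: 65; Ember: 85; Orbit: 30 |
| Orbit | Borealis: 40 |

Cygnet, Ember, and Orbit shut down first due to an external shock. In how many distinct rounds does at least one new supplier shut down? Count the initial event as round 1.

Round 1 — Cygnet, Ember, Orbit shut down (initial).
  Borealis: +40 → 40 < 90
  Myriad: +85 → 85 ≥ 40
Round 2 — Myriad shuts down.
No further shutdowns.

2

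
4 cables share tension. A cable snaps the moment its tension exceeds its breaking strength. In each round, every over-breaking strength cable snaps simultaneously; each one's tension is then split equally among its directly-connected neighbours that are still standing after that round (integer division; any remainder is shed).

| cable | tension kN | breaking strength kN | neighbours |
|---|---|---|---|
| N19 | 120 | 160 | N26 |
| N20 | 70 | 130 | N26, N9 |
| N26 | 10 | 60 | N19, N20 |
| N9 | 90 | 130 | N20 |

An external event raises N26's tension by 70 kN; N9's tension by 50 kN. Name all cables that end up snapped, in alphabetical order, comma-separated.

N20, N26, N9

Round 1 — N26 at 80 > 60; N9 at 140 > 130. N26, N9 snap.
  N26 sheds 80 kN to N19, N20: 40 each.
    N19: 120+40 = 160 ≤ 160
    N20: 70+40 = 110 ≤ 130
  N9 sheds 140 kN to N20: 140 each.
    N20: 110+140 = 250 > 130
Round 2 — N20 snaps.
  N20 sheds 250 kN: no online neighbours, lost.
No further breaks.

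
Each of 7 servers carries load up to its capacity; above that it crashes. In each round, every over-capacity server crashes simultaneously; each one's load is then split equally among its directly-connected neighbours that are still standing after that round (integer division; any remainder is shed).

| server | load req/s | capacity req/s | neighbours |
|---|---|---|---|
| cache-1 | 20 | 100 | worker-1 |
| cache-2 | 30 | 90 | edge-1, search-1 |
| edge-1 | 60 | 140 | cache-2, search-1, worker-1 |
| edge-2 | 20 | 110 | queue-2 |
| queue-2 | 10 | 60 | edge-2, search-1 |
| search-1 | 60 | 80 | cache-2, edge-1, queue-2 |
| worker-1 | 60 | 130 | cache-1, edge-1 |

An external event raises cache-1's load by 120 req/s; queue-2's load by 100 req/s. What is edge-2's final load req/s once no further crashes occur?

Round 1 — cache-1 at 140 > 100; queue-2 at 110 > 60. cache-1, queue-2 crash.
  cache-1 sheds 140 req/s to worker-1: 140 each.
    worker-1: 60+140 = 200 > 130
  queue-2 sheds 110 req/s to edge-2, search-1: 55 each.
    edge-2: 20+55 = 75 ≤ 110
    search-1: 60+55 = 115 > 80
Round 2 — search-1, worker-1 crash.
  search-1 sheds 115 req/s to cache-2, edge-1: 57 each (1 lost).
    cache-2: 30+57 = 87 ≤ 90
    edge-1: 60+57 = 117 ≤ 140
  worker-1 sheds 200 req/s to edge-1: 200 each.
    edge-1: 117+200 = 317 > 140
Round 3 — edge-1 crashes.
  edge-1 sheds 317 req/s to cache-2: 317 each.
    cache-2: 87+317 = 404 > 90
Round 4 — cache-2 crashes.
  cache-2 sheds 404 req/s: no online neighbours, lost.
No further crashes.

75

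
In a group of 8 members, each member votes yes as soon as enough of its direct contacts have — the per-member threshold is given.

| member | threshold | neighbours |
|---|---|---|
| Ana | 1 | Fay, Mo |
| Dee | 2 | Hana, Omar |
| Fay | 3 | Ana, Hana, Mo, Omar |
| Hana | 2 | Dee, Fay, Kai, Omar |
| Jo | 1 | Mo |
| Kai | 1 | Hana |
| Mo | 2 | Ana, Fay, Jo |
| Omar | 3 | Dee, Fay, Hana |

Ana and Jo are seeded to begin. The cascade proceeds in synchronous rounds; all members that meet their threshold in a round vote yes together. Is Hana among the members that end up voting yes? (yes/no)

Round 1 — Ana, Jo vote yes (initial).
Round 2 — checking thresholds:
  Fay: 1 of 4 neighbours < 3, not yet.
  Mo: 2 of 3 neighbours ≥ 2, votes yes.
Round 3 — no new yes votes; cascade stops.

no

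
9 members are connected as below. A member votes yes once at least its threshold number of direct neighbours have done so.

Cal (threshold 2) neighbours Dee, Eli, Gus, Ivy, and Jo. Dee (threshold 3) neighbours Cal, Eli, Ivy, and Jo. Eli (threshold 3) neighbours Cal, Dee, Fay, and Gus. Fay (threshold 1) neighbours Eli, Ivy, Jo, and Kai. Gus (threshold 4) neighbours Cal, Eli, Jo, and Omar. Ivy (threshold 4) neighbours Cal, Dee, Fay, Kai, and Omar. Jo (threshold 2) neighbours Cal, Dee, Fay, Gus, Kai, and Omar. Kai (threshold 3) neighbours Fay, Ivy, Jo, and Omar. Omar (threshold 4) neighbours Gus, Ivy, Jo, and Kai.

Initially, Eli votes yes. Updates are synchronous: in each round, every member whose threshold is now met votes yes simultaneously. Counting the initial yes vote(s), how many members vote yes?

2

Round 1 — Eli votes yes (initial).
Round 2 — checking thresholds:
  Cal: 1 of 5 neighbours < 2, below threshold.
  Dee: 1 of 4 neighbours < 3, below threshold.
  Fay: 1 of 4 neighbours ≥ 1, votes yes.
  Gus: 1 of 4 neighbours < 4, below threshold.
Round 3 — no new yes votes; cascade stops.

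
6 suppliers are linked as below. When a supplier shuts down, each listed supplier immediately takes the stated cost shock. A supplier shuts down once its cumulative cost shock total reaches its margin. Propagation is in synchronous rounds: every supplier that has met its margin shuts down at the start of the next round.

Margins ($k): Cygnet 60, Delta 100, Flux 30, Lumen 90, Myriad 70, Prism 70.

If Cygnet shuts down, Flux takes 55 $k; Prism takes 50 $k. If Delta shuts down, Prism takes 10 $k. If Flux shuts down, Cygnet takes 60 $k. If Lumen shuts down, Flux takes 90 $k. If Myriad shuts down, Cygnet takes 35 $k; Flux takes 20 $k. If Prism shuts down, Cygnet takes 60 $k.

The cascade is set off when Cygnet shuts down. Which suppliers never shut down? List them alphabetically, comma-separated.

Delta, Lumen, Myriad, Prism

Round 1 — Cygnet shuts down (initial).
  Flux: +55 → 55 ≥ 30
  Prism: +50 → 50 < 70
Round 2 — Flux shuts down.
No further shutdowns.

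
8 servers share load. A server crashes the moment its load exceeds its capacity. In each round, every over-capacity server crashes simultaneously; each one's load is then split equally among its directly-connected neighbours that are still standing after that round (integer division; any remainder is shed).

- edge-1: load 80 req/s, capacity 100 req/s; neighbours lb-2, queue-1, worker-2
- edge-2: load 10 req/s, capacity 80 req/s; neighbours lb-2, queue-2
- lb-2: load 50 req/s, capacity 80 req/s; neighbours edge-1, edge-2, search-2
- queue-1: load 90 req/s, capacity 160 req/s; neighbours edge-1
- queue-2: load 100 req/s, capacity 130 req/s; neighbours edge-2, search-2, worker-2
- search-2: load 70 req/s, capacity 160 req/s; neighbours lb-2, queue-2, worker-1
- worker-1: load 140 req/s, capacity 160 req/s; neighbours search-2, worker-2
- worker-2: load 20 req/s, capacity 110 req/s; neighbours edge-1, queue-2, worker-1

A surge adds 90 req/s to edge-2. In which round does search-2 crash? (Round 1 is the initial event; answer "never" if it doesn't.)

3

Round 1 — edge-2 at 100 > 80. edge-2 crashes.
  edge-2 sheds 100 req/s to lb-2, queue-2: 50 each.
    lb-2: 50+50 = 100 > 80
    queue-2: 100+50 = 150 > 130
Round 2 — lb-2, queue-2 crash.
  lb-2 sheds 100 req/s to edge-1, search-2: 50 each.
    edge-1: 80+50 = 130 > 100
    search-2: 70+50 = 120 ≤ 160
  queue-2 sheds 150 req/s to search-2, worker-2: 75 each.
    search-2: 120+75 = 195 > 160
    worker-2: 20+75 = 95 ≤ 110
Round 3 — edge-1, search-2 crash.
  edge-1 sheds 130 req/s to queue-1, worker-2: 65 each.
    queue-1: 90+65 = 155 ≤ 160
    worker-2: 95+65 = 160 > 110
  search-2 sheds 195 req/s to worker-1: 195 each.
    worker-1: 140+195 = 335 > 160
Round 4 — worker-1, worker-2 crash.
  worker-1 sheds 335 req/s: no online neighbours, lost.
  worker-2 sheds 160 req/s: no online neighbours, lost.
No further crashes.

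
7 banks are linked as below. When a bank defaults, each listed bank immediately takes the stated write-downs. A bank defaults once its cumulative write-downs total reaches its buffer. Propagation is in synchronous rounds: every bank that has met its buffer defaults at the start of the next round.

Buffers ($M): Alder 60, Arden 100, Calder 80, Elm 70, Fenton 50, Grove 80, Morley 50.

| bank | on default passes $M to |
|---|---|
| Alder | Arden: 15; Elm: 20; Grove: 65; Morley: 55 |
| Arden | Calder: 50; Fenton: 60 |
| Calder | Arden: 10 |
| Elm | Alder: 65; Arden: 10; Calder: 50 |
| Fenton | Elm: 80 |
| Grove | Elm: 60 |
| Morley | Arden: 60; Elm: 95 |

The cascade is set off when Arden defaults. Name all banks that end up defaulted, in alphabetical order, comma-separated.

Alder, Arden, Calder, Elm, Fenton, Morley

Round 1 — Arden defaults (initial).
  Calder: +50 → 50 < 80
  Fenton: +60 → 60 ≥ 50
Round 2 — Fenton defaults.
  Elm: +80 → 80 ≥ 70
Round 3 — Elm defaults.
  Alder: +65 → 65 ≥ 60
  Calder: +50 → 100 ≥ 80
Round 4 — Alder, Calder default.
  Grove: +65 → 65 < 80
  Morley: +55 → 55 ≥ 50
Round 5 — Morley defaults.
No further defaults.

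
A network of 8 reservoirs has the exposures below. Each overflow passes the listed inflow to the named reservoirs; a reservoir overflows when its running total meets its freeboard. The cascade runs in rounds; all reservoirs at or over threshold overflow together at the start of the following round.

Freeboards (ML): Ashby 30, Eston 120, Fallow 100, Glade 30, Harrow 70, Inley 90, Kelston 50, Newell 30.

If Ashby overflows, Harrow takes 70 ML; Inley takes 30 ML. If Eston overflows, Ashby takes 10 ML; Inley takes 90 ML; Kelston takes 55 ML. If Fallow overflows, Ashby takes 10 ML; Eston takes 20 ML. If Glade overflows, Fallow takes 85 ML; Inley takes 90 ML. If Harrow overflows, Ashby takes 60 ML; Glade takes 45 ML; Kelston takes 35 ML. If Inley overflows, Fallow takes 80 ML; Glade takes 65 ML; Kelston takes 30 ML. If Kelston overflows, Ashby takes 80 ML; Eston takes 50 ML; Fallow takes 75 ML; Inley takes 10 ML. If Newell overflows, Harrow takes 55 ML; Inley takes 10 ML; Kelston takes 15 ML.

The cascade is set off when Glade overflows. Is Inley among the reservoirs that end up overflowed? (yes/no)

yes

Round 1 — Glade overflows (initial).
  Fallow: +85 → 85 < 100
  Inley: +90 → 90 ≥ 90
Round 2 — Inley overflows.
  Fallow: +80 → 165 ≥ 100
  Kelston: +30 → 30 < 50
Round 3 — Fallow overflows.
  Ashby: +10 → 10 < 30
  Eston: +20 → 20 < 120
No further overflows.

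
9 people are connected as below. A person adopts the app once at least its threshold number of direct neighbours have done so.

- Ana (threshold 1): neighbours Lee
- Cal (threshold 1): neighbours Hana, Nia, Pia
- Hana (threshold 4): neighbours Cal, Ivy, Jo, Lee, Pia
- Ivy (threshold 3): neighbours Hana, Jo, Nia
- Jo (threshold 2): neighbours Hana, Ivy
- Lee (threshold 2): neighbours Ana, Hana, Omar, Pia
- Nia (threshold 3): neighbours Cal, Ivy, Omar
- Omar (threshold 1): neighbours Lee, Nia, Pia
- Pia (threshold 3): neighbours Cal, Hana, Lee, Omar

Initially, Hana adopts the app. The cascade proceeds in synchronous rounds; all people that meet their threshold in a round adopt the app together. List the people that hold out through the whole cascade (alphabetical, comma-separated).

Ana, Ivy, Jo, Lee, Nia, Omar, Pia

Round 1 — Hana adopts the app (initial).
Round 2 — checking thresholds:
  Cal: 1 of 3 neighbours ≥ 1, adopts the app.
  Ivy: 1 of 3 neighbours < 3, below threshold.
  Jo: 1 of 2 neighbours < 2, below threshold.
  Lee: 1 of 4 neighbours < 2, below threshold.
  Pia: 1 of 4 neighbours < 3, below threshold.
Round 3 — no new adoptions; cascade stops.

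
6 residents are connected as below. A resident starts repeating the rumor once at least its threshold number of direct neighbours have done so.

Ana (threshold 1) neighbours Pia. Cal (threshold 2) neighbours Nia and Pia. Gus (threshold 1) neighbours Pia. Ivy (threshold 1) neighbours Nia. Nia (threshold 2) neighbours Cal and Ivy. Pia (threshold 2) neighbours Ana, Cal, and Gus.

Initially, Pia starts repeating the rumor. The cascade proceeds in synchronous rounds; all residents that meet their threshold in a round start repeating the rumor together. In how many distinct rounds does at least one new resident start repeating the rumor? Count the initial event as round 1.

Round 1 — Pia starts repeating the rumor (initial).
Round 2 — checking thresholds:
  Ana: 1 of 1 neighbours ≥ 1, starts repeating the rumor.
  Cal: 1 of 2 neighbours < 2, not yet.
  Gus: 1 of 1 neighbours ≥ 1, starts repeating the rumor.
Round 3 — no new spreads; cascade stops.

2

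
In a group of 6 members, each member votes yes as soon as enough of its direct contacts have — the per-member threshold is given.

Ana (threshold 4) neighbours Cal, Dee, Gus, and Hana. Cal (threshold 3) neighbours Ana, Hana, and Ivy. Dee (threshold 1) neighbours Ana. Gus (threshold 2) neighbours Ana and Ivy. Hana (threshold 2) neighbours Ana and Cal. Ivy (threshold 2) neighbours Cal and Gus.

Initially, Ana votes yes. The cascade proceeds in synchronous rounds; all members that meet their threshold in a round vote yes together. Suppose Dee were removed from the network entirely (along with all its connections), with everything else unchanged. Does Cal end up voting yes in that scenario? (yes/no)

no

With Dee removed:
Round 1 — Ana votes yes (initial).
Round 2 — no new yes votes; cascade stops.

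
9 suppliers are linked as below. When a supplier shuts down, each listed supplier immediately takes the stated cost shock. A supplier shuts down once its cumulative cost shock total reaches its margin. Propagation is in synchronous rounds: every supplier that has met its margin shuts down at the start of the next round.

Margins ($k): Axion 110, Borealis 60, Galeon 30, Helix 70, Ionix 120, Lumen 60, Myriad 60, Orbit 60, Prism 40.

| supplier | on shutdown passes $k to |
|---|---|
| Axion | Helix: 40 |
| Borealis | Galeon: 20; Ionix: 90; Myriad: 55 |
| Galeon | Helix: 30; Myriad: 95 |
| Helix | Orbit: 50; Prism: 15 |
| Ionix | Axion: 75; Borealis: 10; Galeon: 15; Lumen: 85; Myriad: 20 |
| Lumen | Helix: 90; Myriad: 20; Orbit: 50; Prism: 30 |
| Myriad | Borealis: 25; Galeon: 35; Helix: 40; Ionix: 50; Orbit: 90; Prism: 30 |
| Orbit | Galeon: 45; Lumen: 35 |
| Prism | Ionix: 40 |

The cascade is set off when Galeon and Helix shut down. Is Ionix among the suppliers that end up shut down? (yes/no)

Round 1 — Galeon, Helix shut down (initial).
  Myriad: +95 → 95 ≥ 60
  Orbit: +50 → 50 < 60
  Prism: +15 → 15 < 40
Round 2 — Myriad shuts down.
  Borealis: +25 → 25 < 60
  Ionix: +50 → 50 < 120
  Orbit: +90 → 140 ≥ 60
  Prism: +30 → 45 ≥ 40
Round 3 — Orbit, Prism shut down.
  Ionix: +40 → 90 < 120
  Lumen: +35 → 35 < 60
No further shutdowns.

no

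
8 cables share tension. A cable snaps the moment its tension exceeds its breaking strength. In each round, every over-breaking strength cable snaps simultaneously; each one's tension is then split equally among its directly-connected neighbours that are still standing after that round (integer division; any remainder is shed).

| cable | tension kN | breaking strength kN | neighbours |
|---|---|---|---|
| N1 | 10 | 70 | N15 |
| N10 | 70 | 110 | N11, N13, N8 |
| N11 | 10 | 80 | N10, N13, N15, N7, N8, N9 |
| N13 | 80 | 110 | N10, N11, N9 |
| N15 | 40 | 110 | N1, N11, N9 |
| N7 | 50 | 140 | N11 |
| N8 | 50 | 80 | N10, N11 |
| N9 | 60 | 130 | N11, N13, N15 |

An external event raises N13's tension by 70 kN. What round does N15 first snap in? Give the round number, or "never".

5

Round 1 — N13 at 150 > 110. N13 snaps.
  N13 sheds 150 kN to N10, N11, N9: 50 each.
    N10: 70+50 = 120 > 110
    N11: 10+50 = 60 ≤ 80
    N9: 60+50 = 110 ≤ 130
Round 2 — N10 snaps.
  N10 sheds 120 kN to N11, N8: 60 each.
    N11: 60+60 = 120 > 80
    N8: 50+60 = 110 > 80
Round 3 — N11, N8 snap.
  N11 sheds 120 kN to N15, N7, N9: 40 each.
    N15: 40+40 = 80 ≤ 110
    N7: 50+40 = 90 ≤ 140
    N9: 110+40 = 150 > 130
  N8 sheds 110 kN: no online neighbours, lost.
Round 4 — N9 snaps.
  N9 sheds 150 kN to N15: 150 each.
    N15: 80+150 = 230 > 110
Round 5 — N15 snaps.
  N15 sheds 230 kN to N1: 230 each.
    N1: 10+230 = 240 > 70
Round 6 — N1 snaps.
  N1 sheds 240 kN: no online neighbours, lost.
No further breaks.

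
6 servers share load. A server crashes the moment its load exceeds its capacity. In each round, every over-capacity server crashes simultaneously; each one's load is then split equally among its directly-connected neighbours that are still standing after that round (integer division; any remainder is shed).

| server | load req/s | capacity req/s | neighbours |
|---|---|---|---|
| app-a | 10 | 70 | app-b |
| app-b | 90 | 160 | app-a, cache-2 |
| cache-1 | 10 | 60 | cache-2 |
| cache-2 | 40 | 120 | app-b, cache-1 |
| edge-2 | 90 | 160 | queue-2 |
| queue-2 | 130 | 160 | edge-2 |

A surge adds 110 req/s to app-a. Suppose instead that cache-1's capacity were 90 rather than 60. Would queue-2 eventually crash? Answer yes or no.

no

With cache-1's capacity at 90:
Round 1 — app-a at 120 > 70. app-a crashes.
  app-a sheds 120 req/s to app-b: 120 each.
    app-b: 90+120 = 210 > 160
Round 2 — app-b crashes.
  app-b sheds 210 req/s to cache-2: 210 each.
    cache-2: 40+210 = 250 > 120
Round 3 — cache-2 crashes.
  cache-2 sheds 250 req/s to cache-1: 250 each.
    cache-1: 10+250 = 260 > 90
Round 4 — cache-1 crashes.
  cache-1 sheds 260 req/s: no online neighbours, lost.
No further crashes.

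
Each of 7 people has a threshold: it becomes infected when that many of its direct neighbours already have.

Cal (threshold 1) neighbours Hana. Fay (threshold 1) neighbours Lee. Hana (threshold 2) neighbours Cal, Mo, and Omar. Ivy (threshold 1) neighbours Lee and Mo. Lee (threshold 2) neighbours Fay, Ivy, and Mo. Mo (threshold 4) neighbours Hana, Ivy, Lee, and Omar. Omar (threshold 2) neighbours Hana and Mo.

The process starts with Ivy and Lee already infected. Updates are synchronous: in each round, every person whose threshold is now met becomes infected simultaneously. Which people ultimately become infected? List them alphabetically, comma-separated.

Fay, Ivy, Lee

Round 1 — Ivy, Lee become infected (initial).
Round 2 — checking thresholds:
  Fay: 1 of 1 neighbours ≥ 1, becomes infected.
  Mo: 2 of 4 neighbours < 4, holds.
Round 3 — no new infections; cascade stops.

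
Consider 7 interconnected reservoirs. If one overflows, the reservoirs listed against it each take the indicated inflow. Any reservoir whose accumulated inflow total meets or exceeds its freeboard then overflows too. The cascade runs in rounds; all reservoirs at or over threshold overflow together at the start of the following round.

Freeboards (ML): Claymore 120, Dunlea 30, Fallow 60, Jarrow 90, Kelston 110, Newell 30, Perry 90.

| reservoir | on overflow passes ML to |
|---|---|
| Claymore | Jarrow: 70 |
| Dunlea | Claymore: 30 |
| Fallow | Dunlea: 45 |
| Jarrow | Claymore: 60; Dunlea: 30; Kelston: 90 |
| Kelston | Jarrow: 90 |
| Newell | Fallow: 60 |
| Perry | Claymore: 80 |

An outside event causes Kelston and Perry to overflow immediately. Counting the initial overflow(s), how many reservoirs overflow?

Round 1 — Kelston, Perry overflow (initial).
  Claymore: +80 → 80 < 120
  Jarrow: +90 → 90 ≥ 90
Round 2 — Jarrow overflows.
  Claymore: +60 → 140 ≥ 120
  Dunlea: +30 → 30 ≥ 30
Round 3 — Claymore, Dunlea overflow.
No further overflows.

5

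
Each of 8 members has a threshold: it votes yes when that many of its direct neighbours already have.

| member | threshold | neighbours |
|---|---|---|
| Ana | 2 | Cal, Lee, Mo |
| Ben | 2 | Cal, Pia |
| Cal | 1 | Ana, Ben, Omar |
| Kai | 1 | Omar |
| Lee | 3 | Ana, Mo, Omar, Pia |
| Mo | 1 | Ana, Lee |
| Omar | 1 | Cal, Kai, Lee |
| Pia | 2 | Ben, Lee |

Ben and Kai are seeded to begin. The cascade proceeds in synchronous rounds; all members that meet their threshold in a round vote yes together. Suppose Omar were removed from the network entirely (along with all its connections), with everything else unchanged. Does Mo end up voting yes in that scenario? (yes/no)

With Omar removed:
Round 1 — Ben, Kai vote yes (initial).
Round 2 — checking thresholds:
  Cal: 1 of 2 neighbours ≥ 1, votes yes.
  Pia: 1 of 2 neighbours < 2, not yet.
Round 3 — no new yes votes; cascade stops.

no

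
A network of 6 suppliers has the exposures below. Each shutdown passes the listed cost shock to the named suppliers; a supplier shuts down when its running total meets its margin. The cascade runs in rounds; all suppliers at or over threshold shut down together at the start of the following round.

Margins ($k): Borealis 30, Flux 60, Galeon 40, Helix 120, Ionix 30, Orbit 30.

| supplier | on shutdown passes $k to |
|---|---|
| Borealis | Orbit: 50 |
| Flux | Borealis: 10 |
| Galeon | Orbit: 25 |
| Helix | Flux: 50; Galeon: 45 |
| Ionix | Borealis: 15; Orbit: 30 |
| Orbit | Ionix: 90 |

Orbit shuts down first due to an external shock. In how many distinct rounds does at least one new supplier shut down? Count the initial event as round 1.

2

Round 1 — Orbit shuts down (initial).
  Ionix: +90 → 90 ≥ 30
Round 2 — Ionix shuts down.
  Borealis: +15 → 15 < 30
No further shutdowns.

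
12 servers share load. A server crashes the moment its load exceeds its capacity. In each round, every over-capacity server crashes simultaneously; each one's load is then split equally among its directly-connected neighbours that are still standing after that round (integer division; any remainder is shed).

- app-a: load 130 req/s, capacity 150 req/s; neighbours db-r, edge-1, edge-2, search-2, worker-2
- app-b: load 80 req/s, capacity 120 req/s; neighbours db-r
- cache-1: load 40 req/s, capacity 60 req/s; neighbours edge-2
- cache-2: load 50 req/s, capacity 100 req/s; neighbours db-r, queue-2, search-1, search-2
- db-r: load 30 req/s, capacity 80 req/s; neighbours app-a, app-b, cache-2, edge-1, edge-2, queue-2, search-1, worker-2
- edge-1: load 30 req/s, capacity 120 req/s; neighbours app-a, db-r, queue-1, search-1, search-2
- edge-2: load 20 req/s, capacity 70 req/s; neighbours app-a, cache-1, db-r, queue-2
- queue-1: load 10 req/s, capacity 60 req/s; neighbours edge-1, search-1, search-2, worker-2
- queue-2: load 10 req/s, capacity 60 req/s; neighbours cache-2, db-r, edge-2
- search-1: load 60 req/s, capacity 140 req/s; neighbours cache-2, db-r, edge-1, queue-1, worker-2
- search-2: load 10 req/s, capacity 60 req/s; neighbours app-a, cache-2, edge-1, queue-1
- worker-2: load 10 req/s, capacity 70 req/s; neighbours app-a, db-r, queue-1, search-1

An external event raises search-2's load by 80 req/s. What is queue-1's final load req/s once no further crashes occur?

32

Round 1 — search-2 at 90 > 60. search-2 crashes.
  search-2 sheds 90 req/s to app-a, cache-2, edge-1, queue-1: 22 each (2 lost).
    app-a: 130+22 = 152 > 150
    cache-2: 50+22 = 72 ≤ 100
    edge-1: 30+22 = 52 ≤ 120
    queue-1: 10+22 = 32 ≤ 60
Round 2 — app-a crashes.
  app-a sheds 152 req/s to db-r, edge-1, edge-2, worker-2: 38 each.
    db-r: 30+38 = 68 ≤ 80
    edge-1: 52+38 = 90 ≤ 120
    edge-2: 20+38 = 58 ≤ 70
    worker-2: 10+38 = 48 ≤ 70
No further crashes.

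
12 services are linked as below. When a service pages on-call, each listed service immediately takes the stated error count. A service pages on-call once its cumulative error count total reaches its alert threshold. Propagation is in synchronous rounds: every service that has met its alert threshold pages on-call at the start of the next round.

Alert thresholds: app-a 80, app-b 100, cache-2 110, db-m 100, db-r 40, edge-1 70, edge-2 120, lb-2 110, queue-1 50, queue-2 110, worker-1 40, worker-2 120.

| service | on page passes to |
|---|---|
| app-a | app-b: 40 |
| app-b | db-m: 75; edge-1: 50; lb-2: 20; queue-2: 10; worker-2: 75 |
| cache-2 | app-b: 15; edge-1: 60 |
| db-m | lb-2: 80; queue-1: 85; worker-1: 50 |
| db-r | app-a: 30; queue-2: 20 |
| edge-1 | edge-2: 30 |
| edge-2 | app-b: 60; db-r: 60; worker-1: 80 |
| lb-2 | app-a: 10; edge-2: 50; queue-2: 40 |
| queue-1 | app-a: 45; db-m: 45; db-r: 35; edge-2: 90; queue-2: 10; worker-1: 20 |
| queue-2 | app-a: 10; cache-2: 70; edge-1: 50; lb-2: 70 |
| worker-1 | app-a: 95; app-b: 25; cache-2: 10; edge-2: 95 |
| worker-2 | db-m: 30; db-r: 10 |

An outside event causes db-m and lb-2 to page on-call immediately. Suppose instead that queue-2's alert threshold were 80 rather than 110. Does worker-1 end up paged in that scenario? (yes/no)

yes

With queue-2's alert threshold at 80:
Round 1 — db-m, lb-2 page on-call (initial).
  app-a: +10 → 10 < 80
  edge-2: +50 → 50 < 120
  queue-1: +85 → 85 ≥ 50
  queue-2: +40 → 40 < 80
  worker-1: +50 → 50 ≥ 40
Round 2 — queue-1, worker-1 page on-call.
  app-a: +45+95 → 150 ≥ 80
  app-b: +25 → 25 < 100
  cache-2: +10 → 10 < 110
  db-r: +35 → 35 < 40
  edge-2: +90+95 → 235 ≥ 120
  queue-2: +10 → 50 < 80
Round 3 — app-a, edge-2 page on-call.
  app-b: +40+60 → 125 ≥ 100
  db-r: +60 → 95 ≥ 40
Round 4 — app-b, db-r page on-call.
  edge-1: +50 → 50 < 70
  queue-2: +10+20 → 80 ≥ 80
  worker-2: +75 → 75 < 120
Round 5 — queue-2 pages on-call.
  cache-2: +70 → 80 < 110
  edge-1: +50 → 100 ≥ 70
Round 6 — edge-1 pages on-call.
No further pages.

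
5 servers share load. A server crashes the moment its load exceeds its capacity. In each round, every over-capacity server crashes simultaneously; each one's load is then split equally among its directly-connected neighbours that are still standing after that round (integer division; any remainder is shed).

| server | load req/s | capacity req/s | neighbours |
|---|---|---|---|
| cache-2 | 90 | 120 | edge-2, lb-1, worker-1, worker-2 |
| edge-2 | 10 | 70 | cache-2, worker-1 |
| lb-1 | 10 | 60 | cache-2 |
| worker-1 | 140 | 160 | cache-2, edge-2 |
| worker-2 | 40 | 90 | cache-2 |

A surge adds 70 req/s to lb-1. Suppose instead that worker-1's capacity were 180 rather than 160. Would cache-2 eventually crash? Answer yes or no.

With worker-1's capacity at 180:
Round 1 — lb-1 at 80 > 60. lb-1 crashes.
  lb-1 sheds 80 req/s to cache-2: 80 each.
    cache-2: 90+80 = 170 > 120
Round 2 — cache-2 crashes.
  cache-2 sheds 170 req/s to edge-2, worker-1, worker-2: 56 each (2 lost).
    edge-2: 10+56 = 66 ≤ 70
    worker-1: 140+56 = 196 > 180
    worker-2: 40+56 = 96 > 90
Round 3 — worker-1, worker-2 crash.
  worker-1 sheds 196 req/s to edge-2: 196 each.
    edge-2: 66+196 = 262 > 70
  worker-2 sheds 96 req/s: no online neighbours, lost.
Round 4 — edge-2 crashes.
  edge-2 sheds 262 req/s: no online neighbours, lost.
No further crashes.

yes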